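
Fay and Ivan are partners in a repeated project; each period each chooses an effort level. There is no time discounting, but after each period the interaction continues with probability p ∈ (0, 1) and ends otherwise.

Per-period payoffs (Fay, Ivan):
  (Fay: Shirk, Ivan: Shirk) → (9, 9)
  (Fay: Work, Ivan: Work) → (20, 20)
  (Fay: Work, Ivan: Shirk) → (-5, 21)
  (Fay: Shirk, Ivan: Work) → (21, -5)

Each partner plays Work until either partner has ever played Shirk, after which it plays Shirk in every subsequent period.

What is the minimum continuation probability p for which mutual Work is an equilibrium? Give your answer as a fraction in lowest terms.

1/12

Expected cooperation value is 20 + p·20 + p²·20 + … = 20/(1−p); deviation gives 21 + p·9/(1−p).
20 ≥ 21(1−p) + 9p ⇒ 12p ≥ 1 ⇒ p ≥ 1/12.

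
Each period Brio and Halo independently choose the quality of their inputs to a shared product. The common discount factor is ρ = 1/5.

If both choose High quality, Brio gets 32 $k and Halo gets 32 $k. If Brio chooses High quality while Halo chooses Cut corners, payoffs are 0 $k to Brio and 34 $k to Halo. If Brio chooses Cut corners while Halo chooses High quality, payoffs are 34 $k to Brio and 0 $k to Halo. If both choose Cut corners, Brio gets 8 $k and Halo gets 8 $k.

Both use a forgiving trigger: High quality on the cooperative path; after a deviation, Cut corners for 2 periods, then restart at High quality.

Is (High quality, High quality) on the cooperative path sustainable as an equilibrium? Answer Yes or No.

A one-shot deviation gives 34 now, then 8 for 2 periods, then back to 32.
Gain from deviating: (34−32) today; loss: (32−8) in each of the next 2 periods.
No-deviation condition: (32−8)(ρ+…+ρ^2) ≥ 34−32, i.e. ρ+…+ρ^2 ≥ 1/12.
At ρ = 1/5: ρ+…+ρ^2 = 0.2400 ≥ 0.0833.
So cooperation is sustainable.

Yes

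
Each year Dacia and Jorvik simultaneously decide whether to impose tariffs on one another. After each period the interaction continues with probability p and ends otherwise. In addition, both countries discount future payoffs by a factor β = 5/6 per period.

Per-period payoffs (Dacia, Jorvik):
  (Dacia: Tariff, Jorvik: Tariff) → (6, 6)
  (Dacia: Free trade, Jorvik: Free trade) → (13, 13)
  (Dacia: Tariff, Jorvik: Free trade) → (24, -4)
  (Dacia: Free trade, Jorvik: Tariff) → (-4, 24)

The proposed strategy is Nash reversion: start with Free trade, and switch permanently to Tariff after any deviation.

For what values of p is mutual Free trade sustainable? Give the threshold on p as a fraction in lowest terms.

With continuation probability p and discount β, the effective per-period discount factor is βp.
Grim-trigger IC: βp ≥ (24−13)/(24−6) = 11/18.
So p ≥ (11/18)/(5/6) = 11/15.

11/15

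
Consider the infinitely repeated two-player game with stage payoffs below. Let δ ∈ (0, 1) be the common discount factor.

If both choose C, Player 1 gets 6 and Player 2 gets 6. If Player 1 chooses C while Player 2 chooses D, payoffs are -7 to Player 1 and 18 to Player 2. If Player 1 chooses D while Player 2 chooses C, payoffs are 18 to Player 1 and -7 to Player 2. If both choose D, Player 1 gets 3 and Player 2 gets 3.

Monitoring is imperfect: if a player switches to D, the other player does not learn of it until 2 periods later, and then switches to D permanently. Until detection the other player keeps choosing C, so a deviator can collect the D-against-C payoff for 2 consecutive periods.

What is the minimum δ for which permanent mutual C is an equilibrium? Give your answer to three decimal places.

A deviator earns 18 for 2 periods, then 3 forever; cooperating earns 6 forever. Multiplying the IC by (1−δ):
6 ≥ 18(1−δ^2) + 3δ^2, so 15·δ^2 ≥ 12 and δ^2 ≥ 4/5.
δ ≥ (4/5)^(1/2) ≈ 0.894.

0.894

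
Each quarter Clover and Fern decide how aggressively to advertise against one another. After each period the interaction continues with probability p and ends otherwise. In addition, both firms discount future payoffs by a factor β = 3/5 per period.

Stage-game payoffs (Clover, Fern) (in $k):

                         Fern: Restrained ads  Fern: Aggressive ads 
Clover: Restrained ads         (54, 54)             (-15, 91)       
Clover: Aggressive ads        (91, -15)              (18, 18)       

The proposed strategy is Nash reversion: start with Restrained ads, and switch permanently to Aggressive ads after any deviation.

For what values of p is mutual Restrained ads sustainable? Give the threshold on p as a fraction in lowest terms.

With continuation probability p and discount β, the effective per-period discount factor is βp.
Grim-trigger IC: βp ≥ (91−54)/(91−18) = 37/73.
So p ≥ (37/73)/(3/5) = 185/219.

185/219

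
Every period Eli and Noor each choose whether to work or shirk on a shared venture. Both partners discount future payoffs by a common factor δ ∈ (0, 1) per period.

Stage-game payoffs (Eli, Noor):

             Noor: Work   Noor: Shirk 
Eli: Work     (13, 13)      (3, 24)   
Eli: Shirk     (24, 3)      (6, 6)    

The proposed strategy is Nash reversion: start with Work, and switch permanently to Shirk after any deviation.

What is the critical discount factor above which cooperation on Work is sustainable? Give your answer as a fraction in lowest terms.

11/18

One-period gain from deviating is 24 − 13 = 11. The loss is 13 − 6 = 7 in every subsequent period, with present value 7·δ/(1−δ).
Deviation is unprofitable when 7·δ/(1−δ) ≥ 11, i.e. δ/(1−δ) ≥ 11/7.
Equivalently δ ≥ 11/(11+7) = 11/18.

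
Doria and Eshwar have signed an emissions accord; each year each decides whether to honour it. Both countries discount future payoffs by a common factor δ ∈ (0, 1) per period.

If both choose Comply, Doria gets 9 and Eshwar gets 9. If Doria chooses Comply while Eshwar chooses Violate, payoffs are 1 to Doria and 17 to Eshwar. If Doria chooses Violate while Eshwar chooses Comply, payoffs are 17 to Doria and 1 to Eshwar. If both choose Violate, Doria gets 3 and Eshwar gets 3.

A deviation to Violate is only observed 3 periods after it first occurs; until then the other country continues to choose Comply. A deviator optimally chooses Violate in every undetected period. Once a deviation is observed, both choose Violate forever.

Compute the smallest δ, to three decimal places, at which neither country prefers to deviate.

0.830

A deviator earns 17 for 3 periods, then 3 forever; cooperating earns 9 forever. Multiplying the IC by (1−δ):
9 ≥ 17(1−δ^3) + 3δ^3, so 14·δ^3 ≥ 8 and δ^3 ≥ 4/7.
δ ≥ (4/7)^(1/3) ≈ 0.830.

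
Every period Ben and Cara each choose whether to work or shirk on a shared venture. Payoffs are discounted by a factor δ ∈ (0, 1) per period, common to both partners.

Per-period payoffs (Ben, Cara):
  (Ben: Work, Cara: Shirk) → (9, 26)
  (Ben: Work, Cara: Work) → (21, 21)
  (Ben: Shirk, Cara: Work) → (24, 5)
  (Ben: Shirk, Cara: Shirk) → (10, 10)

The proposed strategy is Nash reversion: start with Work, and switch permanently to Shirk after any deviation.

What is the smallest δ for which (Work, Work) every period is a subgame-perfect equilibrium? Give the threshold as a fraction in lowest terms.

5/16

Ben's threshold: (24−21)/(24−10) = 3/14.
Cara's threshold: (26−21)/(26−10) = 5/16.
3/14 < 5/16, so Cara binds and δ* = 5/16.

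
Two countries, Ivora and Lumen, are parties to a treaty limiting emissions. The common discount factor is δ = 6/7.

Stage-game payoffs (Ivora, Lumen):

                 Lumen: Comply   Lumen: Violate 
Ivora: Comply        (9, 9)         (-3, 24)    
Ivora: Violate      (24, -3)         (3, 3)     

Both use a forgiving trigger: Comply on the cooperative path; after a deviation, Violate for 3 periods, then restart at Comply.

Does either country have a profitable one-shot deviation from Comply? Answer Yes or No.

Comparing payoff streams over the 4 periods until play realigns: cooperate → 9(1+δ+…+δ^3); deviate → 24 + 3(δ+…+δ^3).
Cooperation is sustained iff (9−3)(δ+…+δ^3) ≥ 24−9.
δ+…+δ^3 = 6/7·(1−(6/7)^3)/(1−6/7) = 2.2216, and (24−9)/(9−3) = 2.5000.
2.2216 < 2.5000, so cooperation is not sustainable.

Yes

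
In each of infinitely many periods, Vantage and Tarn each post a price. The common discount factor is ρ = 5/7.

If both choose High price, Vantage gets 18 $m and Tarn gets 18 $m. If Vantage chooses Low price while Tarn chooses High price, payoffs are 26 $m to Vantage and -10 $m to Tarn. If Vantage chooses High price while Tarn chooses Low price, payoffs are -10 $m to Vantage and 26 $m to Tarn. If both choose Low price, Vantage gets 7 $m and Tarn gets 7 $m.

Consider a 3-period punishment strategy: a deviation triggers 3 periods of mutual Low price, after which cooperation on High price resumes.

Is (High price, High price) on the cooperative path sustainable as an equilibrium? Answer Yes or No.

Yes

A one-shot deviation gives 26 now, then 7 for 3 periods, then back to 18.
Gain from deviating: (26−18) today; loss: (18−7) in each of the next 3 periods.
No-deviation condition: (18−7)(ρ+…+ρ^3) ≥ 26−18, i.e. ρ+…+ρ^3 ≥ 8/11.
At ρ = 5/7: ρ+…+ρ^3 = 1.5889 ≥ 0.7273.
So cooperation is sustainable.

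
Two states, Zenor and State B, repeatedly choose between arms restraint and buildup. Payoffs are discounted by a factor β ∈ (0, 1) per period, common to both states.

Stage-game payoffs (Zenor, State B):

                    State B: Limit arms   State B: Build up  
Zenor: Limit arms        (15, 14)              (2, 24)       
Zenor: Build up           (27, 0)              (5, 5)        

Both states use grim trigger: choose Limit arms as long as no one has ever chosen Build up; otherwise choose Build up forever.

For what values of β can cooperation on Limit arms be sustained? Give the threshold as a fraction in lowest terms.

For Zenor: deviation gain 27−15 = 12, per-period punishment loss 15−5 = 10. IC gives β ≥ 12/22 = 6/11.
For State B: gain 10, loss 9 per period, so β ≥ 10/19.
The tighter constraint is Zenor's, so cooperation needs β ≥ 6/11.

6/11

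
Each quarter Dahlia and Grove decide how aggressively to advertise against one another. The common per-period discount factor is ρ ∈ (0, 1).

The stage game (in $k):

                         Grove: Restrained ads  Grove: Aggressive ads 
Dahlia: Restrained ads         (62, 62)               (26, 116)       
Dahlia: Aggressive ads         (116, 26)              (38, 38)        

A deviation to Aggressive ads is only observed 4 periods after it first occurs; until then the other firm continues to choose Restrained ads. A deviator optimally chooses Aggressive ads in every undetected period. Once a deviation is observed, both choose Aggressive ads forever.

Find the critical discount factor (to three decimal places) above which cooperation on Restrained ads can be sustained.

The best deviation is to choose Aggressive ads for all 4 undetected periods, earning 116 each, then 38 forever once detected.
Deviation value: 116(1−ρ^4)/(1−ρ) + 38ρ^4/(1−ρ); cooperation value: 62/(1−ρ).
IC: 62 ≥ 116(1−ρ^4) + 38ρ^4 = 116 − 78ρ^4.
So ρ^4 ≥ 54/78 = 9/13, giving ρ ≥ (9/13)^(1/4) ≈ 0.912.

0.912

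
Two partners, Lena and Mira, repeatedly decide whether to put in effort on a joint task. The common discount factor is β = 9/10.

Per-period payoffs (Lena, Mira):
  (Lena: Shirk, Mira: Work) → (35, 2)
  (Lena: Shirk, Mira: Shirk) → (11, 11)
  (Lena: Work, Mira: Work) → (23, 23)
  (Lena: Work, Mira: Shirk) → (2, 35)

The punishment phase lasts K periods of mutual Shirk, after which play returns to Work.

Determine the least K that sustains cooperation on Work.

Need Σ_{k=1}^{K} β^k ≥ (35−23)/(23−11) = 1.0000 at β = 9/10.
At K = 1 the sum is 0.9000 < 1.0000; at K = 2 it is 1.7100 ≥ 1.0000.
So the minimum punishment length is K = 2.

2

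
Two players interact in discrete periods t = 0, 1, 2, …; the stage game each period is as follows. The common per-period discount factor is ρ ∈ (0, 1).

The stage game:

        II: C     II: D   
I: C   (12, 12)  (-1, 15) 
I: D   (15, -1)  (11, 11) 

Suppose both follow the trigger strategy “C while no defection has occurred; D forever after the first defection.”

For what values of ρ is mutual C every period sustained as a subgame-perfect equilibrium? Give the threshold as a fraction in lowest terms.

One-period gain from deviating is 15 − 12 = 3. The loss is 12 − 11 = 1 in every subsequent period, with present value 1·ρ/(1−ρ).
Deviation is unprofitable when 1·ρ/(1−ρ) ≥ 3, i.e. ρ/(1−ρ) ≥ 3.
Equivalently ρ ≥ 3/(3+1) = 3/4.

3/4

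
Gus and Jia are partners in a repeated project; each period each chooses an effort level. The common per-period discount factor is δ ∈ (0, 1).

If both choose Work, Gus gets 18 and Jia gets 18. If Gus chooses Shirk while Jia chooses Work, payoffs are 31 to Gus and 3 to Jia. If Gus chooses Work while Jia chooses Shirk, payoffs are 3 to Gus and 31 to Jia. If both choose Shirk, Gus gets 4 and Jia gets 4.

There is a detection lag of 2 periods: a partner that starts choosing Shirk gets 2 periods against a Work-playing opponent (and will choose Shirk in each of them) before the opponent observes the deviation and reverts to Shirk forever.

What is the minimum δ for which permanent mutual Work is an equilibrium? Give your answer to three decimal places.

The best deviation is to choose Shirk for all 2 undetected periods, earning 31 each, then 4 forever once detected.
Deviation value: 31(1−δ^2)/(1−δ) + 4δ^2/(1−δ); cooperation value: 18/(1−δ).
IC: 18 ≥ 31(1−δ^2) + 4δ^2 = 31 − 27δ^2.
So δ^2 ≥ 13/27, giving δ ≥ (13/27)^(1/2) ≈ 0.694.

0.694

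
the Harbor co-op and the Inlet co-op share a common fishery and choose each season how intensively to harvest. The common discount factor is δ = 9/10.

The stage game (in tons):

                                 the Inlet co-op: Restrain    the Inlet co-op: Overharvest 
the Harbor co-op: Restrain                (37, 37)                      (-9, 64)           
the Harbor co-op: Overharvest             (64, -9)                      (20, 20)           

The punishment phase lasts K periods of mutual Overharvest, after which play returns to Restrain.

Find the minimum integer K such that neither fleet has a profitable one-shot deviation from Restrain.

2

IC: δ(1−δ^K)/(1−δ) ≥ (64−37)/(37−20) = 27/17.
With δ = 9/10: need 1 − δ^K ≥ 27/17·(1−9/10)/(9/10), i.e. δ^K ≤ 0.8235.
Since (9/10)^1 = 0.9000 and (9/10)^2 = 0.8100, the smallest such K is 2.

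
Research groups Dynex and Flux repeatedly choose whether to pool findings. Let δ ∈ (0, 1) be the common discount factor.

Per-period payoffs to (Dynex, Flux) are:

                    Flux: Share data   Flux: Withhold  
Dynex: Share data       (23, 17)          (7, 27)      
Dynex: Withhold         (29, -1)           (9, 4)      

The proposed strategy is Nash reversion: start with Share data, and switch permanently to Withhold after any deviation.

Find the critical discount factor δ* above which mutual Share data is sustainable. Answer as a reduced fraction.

For Dynex: deviation gain 29−23 = 6, per-period punishment loss 23−9 = 14. IC gives δ ≥ 6/20 = 3/10.
For Flux: gain 10, loss 13 per period, so δ ≥ 10/23.
The tighter constraint is Flux's, so cooperation needs δ ≥ 10/23.

10/23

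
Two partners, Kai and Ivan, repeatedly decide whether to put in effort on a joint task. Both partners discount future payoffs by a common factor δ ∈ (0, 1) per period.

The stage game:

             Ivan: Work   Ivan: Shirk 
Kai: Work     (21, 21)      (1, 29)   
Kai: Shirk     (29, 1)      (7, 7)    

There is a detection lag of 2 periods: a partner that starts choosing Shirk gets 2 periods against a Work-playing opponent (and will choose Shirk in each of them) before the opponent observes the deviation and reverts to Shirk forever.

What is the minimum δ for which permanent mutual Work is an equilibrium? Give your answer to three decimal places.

0.603

Deviating for the 2 undetected periods gains 29−21 = 8 per period over cooperation, then loses 21−7 = 14 per period forever once punishment starts.
Gain: 8(1 + δ + … + δ^1); loss: 14·δ^2/(1−δ).
No profitable deviation ⇔ 8(1−δ^2) ≤ 14·δ^2, i.e. δ^2 ≥ 8/(8+14) = 4/11.
Hence δ ≥ (4/11)^(1/2) ≈ 0.603.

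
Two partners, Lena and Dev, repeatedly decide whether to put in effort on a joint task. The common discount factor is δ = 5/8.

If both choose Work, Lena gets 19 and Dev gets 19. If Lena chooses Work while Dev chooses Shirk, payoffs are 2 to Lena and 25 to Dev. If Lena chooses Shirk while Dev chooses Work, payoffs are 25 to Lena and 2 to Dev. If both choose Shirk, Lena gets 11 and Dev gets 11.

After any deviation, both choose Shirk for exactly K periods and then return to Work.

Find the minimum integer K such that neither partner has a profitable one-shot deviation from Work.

Need Σ_{k=1}^{K} δ^k ≥ (25−19)/(19−11) = 0.7500 at δ = 5/8.
At K = 1 the sum is 0.6250 < 0.7500; at K = 2 it is 1.0156 ≥ 0.7500.
So the minimum punishment length is K = 2.

2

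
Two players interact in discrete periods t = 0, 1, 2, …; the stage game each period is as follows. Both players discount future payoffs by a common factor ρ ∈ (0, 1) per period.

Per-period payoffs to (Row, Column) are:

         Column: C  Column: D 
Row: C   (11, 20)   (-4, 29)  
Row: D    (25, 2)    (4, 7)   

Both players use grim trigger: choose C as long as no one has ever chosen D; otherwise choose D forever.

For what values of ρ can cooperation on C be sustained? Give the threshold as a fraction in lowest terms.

Row: cooperation gives 11 each period; deviation gives 25 once then 4 forever.
  11/(1−ρ) ≥ 25 + 4ρ/(1−ρ) ⇒ ρ ≥ 14/21 = 2/3.
Column: cooperation gives 20 each period; deviation gives 29 once then 7 forever.
  ρ ≥ 9/22.
Both must hold, so the binding constraint is Row's: ρ ≥ 2/3.

2/3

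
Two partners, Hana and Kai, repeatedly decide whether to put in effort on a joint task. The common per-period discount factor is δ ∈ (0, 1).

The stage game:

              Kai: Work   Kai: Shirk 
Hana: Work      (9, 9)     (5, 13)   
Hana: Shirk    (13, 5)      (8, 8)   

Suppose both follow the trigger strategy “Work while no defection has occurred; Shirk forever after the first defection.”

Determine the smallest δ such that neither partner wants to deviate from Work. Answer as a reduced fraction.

4/5

9/(1−δ) ≥ 13 + 8δ/(1−δ)
9 ≥ 13 − 5δ
δ ≥ 4/5.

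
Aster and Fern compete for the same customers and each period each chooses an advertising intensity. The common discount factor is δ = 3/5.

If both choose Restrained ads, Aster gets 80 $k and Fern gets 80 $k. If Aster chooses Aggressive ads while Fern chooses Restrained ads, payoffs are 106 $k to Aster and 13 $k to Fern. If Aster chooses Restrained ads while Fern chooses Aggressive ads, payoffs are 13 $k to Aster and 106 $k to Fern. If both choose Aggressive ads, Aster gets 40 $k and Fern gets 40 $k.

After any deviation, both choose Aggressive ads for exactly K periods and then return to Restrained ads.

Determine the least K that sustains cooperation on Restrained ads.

IC: δ(1−δ^K)/(1−δ) ≥ (106−80)/(80−40) = 13/20.
With δ = 3/5: need 1 − δ^K ≥ 13/20·(1−3/5)/(3/5), i.e. δ^K ≤ 0.5667.
Since (3/5)^1 = 0.6000 and (3/5)^2 = 0.3600, the smallest such K is 2.

2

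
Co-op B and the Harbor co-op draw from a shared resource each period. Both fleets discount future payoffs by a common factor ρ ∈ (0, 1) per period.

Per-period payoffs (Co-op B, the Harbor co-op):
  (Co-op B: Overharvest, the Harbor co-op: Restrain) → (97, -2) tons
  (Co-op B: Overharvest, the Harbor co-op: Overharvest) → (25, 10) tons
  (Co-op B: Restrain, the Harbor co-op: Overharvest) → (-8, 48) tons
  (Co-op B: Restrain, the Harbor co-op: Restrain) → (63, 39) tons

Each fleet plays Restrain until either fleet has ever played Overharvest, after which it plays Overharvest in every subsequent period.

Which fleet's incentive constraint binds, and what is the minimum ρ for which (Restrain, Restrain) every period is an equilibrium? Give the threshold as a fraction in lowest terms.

Co-op B; ρ ≥ 17/36

Co-op B's threshold: (97−63)/(97−25) = 17/36.
the Harbor co-op's threshold: (48−39)/(48−10) = 9/38.
17/36 > 9/38, so Co-op B binds and ρ* = 17/36.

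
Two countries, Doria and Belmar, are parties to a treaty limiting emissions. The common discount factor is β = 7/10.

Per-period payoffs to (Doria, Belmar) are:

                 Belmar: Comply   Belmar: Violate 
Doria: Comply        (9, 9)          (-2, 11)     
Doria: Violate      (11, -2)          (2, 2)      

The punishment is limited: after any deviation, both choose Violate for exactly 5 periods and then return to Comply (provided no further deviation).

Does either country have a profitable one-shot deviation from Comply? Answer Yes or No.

IC: β+…+β^5 ≥ (11−9)/(9−2) = 2/7.
At β = 7/10: partial sum = 1.9412 ≥ 0.2857. Cooperation sustainable.

No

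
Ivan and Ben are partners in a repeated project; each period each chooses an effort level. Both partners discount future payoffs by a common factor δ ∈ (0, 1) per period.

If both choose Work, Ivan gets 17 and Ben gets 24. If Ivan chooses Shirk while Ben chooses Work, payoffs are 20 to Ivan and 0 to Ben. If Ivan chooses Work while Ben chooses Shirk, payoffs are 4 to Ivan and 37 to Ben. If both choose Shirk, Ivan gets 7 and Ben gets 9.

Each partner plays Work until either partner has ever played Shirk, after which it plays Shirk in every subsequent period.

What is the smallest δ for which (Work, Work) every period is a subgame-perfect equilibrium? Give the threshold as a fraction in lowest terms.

Ivan's threshold: (20−17)/(20−7) = 3/13.
Ben's threshold: (37−24)/(37−9) = 13/28.
3/13 < 13/28, so Ben binds and δ* = 13/28.

13/28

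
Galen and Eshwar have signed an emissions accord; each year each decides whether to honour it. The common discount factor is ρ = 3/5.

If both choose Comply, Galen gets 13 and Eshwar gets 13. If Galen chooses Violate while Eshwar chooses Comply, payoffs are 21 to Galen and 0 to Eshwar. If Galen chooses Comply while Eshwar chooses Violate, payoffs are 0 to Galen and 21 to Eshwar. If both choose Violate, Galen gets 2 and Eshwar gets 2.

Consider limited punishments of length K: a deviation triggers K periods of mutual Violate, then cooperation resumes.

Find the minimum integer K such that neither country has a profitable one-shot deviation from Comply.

2

IC: ρ(1−ρ^K)/(1−ρ) ≥ (21−13)/(13−2) = 8/11.
With ρ = 3/5: need 1 − ρ^K ≥ 8/11·(1−3/5)/(3/5), i.e. ρ^K ≤ 0.5152.
Since (3/5)^1 = 0.6000 and (3/5)^2 = 0.3600, the smallest such K is 2.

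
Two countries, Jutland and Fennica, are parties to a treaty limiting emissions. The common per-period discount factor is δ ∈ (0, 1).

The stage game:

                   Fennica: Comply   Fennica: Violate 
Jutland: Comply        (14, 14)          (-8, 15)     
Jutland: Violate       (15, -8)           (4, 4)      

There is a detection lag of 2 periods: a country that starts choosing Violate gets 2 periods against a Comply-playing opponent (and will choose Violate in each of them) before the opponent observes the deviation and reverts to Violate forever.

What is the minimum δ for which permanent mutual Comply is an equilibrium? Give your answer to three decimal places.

0.302

A deviator earns 15 for 2 periods, then 4 forever; cooperating earns 14 forever. Multiplying the IC by (1−δ):
14 ≥ 15(1−δ^2) + 4δ^2, so 11·δ^2 ≥ 1 and δ^2 ≥ 1/11.
δ ≥ (1/11)^(1/2) ≈ 0.302.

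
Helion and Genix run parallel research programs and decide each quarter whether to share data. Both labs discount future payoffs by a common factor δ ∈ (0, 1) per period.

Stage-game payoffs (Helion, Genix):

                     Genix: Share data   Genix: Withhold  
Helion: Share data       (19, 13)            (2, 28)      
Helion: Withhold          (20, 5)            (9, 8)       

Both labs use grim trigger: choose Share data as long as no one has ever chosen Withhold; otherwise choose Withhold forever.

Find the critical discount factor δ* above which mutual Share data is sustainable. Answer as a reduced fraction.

Helion: cooperation gives 19 each period; deviation gives 20 once then 9 forever.
  19/(1−δ) ≥ 20 + 9δ/(1−δ) ⇒ δ ≥ 1/11.
Genix: cooperation gives 13 each period; deviation gives 28 once then 8 forever.
  δ ≥ 15/20 = 3/4.
Both must hold, so the binding constraint is Genix's: δ ≥ 3/4.

3/4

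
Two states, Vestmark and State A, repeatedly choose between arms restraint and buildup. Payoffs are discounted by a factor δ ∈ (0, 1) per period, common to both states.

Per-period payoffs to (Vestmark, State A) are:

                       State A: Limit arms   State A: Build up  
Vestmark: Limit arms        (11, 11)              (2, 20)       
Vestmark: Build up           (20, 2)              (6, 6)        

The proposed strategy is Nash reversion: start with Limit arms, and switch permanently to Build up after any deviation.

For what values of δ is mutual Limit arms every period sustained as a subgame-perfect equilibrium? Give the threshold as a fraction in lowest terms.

Cooperation forever yields 11 each period: 11/(1−δ).
Deviating yields 20 once, then 6 forever: 20 + 6δ/(1−δ).
No profitable deviation requires 11/(1−δ) ≥ 20 + 6δ/(1−δ).
Multiplying by (1−δ): 11 ≥ 20(1−δ) + 6δ = 20 − 14δ.
So 14δ ≥ 9, i.e. δ ≥ 9/14.

9/14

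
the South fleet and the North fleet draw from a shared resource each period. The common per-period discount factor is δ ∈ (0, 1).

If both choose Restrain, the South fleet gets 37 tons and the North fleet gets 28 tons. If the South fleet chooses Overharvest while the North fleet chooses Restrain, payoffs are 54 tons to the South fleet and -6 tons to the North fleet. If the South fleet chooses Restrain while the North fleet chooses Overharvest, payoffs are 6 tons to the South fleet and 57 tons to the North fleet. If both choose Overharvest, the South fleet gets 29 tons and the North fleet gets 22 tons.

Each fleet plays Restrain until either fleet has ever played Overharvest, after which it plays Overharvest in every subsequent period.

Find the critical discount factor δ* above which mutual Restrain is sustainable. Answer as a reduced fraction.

29/35

the South fleet's threshold: (54−37)/(54−29) = 17/25.
the North fleet's threshold: (57−28)/(57−22) = 29/35.
17/25 < 29/35, so the North fleet binds and δ* = 29/35.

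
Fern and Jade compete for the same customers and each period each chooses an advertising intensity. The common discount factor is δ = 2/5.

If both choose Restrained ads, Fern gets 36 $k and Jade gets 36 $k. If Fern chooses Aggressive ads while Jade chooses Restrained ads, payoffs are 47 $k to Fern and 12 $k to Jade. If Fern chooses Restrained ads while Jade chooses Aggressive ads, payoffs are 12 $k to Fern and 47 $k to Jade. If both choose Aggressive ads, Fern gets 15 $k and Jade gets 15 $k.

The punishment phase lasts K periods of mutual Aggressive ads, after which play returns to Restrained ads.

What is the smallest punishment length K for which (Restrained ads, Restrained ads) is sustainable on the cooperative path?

No profitable deviation requires (36−15)(δ+…+δ^K) ≥ 47−36, i.e. δ+…+δ^K ≥ 11/21 ≈ 0.5238.
With δ = 2/5, the partial sums are K=1: 0.4000, K=2: 0.5600.
K = 2 is the first length at which the sum reaches 0.5238.

2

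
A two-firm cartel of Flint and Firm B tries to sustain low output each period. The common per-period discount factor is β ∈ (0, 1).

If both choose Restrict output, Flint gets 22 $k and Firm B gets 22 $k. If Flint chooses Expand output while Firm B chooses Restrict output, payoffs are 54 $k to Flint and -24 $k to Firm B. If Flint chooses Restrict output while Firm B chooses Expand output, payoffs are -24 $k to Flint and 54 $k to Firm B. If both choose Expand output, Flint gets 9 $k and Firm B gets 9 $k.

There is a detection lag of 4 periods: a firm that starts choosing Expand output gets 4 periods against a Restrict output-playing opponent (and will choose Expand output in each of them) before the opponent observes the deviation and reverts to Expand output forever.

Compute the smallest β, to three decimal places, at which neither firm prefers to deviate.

A deviator earns 54 for 4 periods, then 9 forever; cooperating earns 22 forever. Multiplying the IC by (1−β):
22 ≥ 54(1−β^4) + 9β^4, so 45·β^4 ≥ 32 and β^4 ≥ 32/45.
β ≥ (32/45)^(1/4) ≈ 0.918.

0.918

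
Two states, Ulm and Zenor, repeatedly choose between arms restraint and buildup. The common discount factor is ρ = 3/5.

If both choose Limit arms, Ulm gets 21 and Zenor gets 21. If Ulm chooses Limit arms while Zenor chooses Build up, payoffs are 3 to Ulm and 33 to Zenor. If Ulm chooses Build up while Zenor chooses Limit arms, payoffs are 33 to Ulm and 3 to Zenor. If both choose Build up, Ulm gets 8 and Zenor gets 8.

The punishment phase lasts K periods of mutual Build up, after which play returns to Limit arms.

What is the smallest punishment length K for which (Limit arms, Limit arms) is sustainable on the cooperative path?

No profitable deviation requires (21−8)(ρ+…+ρ^K) ≥ 33−21, i.e. ρ+…+ρ^K ≥ 12/13 ≈ 0.9231.
With ρ = 3/5, the partial sums are K=1: 0.6000, K=2: 0.9600.
K = 2 is the first length at which the sum reaches 0.9231.

2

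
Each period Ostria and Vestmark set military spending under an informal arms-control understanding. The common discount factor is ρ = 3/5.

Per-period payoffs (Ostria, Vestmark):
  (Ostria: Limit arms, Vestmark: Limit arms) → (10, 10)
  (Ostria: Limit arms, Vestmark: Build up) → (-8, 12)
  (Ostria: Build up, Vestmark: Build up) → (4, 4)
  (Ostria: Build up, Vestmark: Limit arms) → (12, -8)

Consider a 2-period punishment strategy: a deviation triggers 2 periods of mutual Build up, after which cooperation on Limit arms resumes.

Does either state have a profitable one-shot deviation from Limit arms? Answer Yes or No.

A one-shot deviation gives 12 now, then 4 for 2 periods, then back to 10.
Gain from deviating: (12−10) today; loss: (10−4) in each of the next 2 periods.
No-deviation condition: (10−4)(ρ+…+ρ^2) ≥ 12−10, i.e. ρ+…+ρ^2 ≥ 1/3.
At ρ = 3/5: ρ+…+ρ^2 = 0.9600 ≥ 0.3333.
So cooperation is sustainable.

No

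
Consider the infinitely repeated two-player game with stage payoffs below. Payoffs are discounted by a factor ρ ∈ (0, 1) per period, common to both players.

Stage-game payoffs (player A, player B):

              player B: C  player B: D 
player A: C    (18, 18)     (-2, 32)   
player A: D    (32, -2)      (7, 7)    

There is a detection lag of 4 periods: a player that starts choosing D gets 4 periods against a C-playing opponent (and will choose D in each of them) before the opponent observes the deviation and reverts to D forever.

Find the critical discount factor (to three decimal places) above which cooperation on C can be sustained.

0.865

A deviator earns 32 for 4 periods, then 7 forever; cooperating earns 18 forever. Multiplying the IC by (1−ρ):
18 ≥ 32(1−ρ^4) + 7ρ^4, so 25·ρ^4 ≥ 14 and ρ^4 ≥ 14/25.
ρ ≥ (14/25)^(1/4) ≈ 0.865.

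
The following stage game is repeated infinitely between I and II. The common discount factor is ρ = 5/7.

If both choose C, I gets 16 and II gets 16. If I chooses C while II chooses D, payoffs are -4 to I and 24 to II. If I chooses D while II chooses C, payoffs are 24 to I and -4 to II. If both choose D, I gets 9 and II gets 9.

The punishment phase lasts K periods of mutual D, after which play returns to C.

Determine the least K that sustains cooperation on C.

Need Σ_{k=1}^{K} ρ^k ≥ (24−16)/(16−9) = 1.1429 at ρ = 5/7.
At K = 1 the sum is 0.7143 < 1.1429; at K = 2 it is 1.2245 ≥ 1.1429.
So the minimum punishment length is K = 2.

2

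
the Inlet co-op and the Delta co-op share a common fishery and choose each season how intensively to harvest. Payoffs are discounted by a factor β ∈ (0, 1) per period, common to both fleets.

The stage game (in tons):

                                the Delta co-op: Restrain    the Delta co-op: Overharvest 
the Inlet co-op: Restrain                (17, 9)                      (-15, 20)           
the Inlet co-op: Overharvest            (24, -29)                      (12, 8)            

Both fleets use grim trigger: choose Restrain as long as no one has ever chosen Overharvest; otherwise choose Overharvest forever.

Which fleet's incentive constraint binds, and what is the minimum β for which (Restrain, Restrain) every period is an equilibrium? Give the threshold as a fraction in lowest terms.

the Delta co-op; β ≥ 11/12

the Inlet co-op: cooperation gives 17 each period; deviation gives 24 once then 12 forever.
  17/(1−β) ≥ 24 + 12β/(1−β) ⇒ β ≥ 7/12.
the Delta co-op: cooperation gives 9 each period; deviation gives 20 once then 8 forever.
  β ≥ 11/12.
Both must hold, so the binding constraint is the Delta co-op's: β ≥ 11/12.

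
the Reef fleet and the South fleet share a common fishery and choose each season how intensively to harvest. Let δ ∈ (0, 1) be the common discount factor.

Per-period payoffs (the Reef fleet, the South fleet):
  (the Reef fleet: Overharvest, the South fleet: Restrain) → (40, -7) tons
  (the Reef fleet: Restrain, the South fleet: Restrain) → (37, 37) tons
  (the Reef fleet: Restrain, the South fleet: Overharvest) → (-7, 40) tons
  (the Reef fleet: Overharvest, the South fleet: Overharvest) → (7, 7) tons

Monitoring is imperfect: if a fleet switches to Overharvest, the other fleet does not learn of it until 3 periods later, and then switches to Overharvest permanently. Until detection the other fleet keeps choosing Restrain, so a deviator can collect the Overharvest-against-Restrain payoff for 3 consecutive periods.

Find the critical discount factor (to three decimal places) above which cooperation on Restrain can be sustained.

0.450

The best deviation is to choose Overharvest for all 3 undetected periods, earning 40 each, then 7 forever once detected.
Deviation value: 40(1−δ^3)/(1−δ) + 7δ^3/(1−δ); cooperation value: 37/(1−δ).
IC: 37 ≥ 40(1−δ^3) + 7δ^3 = 40 − 33δ^3.
So δ^3 ≥ 3/33 = 1/11, giving δ ≥ (1/11)^(1/3) ≈ 0.450.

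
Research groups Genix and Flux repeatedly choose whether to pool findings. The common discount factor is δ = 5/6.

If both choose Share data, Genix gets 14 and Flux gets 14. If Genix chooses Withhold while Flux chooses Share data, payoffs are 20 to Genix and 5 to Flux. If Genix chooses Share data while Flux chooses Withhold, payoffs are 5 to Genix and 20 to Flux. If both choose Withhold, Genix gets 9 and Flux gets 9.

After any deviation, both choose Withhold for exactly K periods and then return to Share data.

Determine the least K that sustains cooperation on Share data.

No profitable deviation requires (14−9)(δ+…+δ^K) ≥ 20−14, i.e. δ+…+δ^K ≥ 6/5 ≈ 1.2000.
With δ = 5/6, the partial sums are K=1: 0.8333, K=2: 1.5278.
K = 2 is the first length at which the sum reaches 1.2000.

2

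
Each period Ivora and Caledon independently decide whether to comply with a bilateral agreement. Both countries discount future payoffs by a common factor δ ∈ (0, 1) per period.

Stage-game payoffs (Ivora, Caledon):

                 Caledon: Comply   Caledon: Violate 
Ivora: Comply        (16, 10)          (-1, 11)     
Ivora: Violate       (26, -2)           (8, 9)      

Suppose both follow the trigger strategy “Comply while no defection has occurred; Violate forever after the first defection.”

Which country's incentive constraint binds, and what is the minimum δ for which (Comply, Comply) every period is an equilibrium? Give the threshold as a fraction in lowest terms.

Ivora; δ ≥ 5/9

Ivora: cooperation gives 16 each period; deviation gives 26 once then 8 forever.
  16/(1−δ) ≥ 26 + 8δ/(1−δ) ⇒ δ ≥ 10/18 = 5/9.
Caledon: cooperation gives 10 each period; deviation gives 11 once then 9 forever.
  δ ≥ 1/2.
Both must hold, so the binding constraint is Ivora's: δ ≥ 5/9.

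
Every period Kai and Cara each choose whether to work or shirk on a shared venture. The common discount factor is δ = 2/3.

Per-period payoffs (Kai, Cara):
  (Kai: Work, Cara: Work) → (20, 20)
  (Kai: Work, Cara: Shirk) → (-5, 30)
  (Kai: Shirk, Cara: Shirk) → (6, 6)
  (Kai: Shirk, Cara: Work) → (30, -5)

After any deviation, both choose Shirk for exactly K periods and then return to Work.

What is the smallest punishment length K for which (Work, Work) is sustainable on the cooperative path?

No profitable deviation requires (20−6)(δ+…+δ^K) ≥ 30−20, i.e. δ+…+δ^K ≥ 5/7 ≈ 0.7143.
With δ = 2/3, the partial sums are K=1: 0.6667, K=2: 1.1111.
K = 2 is the first length at which the sum reaches 0.7143.

2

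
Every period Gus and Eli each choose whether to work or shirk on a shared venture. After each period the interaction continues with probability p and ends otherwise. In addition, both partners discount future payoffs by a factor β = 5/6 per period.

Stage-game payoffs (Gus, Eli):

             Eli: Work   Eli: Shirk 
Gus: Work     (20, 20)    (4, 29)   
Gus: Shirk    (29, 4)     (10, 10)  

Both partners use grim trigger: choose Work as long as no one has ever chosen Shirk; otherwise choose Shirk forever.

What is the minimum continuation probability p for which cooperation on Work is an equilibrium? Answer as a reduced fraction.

Expected continuation weight on next period's payoff is β·p = 5/6·p, which plays the role of the discount factor.
Cooperation requires 5/6·p ≥ (29−20)/(29−10) = 9/19, hence p ≥ 54/95.

54/95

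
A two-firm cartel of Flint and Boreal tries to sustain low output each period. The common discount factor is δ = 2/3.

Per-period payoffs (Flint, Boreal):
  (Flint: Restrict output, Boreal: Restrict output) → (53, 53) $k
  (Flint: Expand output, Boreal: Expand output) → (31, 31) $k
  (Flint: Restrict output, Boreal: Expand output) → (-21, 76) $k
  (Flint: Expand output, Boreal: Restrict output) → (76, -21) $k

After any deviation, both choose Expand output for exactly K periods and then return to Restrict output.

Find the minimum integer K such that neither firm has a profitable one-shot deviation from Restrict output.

2

Need Σ_{k=1}^{K} δ^k ≥ (76−53)/(53−31) = 1.0455 at δ = 2/3.
At K = 1 the sum is 0.6667 < 1.0455; at K = 2 it is 1.1111 ≥ 1.0455.
So the minimum punishment length is K = 2.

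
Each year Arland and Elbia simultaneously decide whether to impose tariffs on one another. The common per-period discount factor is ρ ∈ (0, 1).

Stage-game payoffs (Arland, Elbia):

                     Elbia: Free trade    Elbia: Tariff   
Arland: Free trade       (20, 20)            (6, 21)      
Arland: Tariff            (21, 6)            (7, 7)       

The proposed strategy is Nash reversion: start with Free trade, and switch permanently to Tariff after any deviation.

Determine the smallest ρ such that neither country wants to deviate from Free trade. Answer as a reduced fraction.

20/(1−ρ) ≥ 21 + 7ρ/(1−ρ)
20 ≥ 21 − 14ρ
ρ ≥ 1/14.

1/14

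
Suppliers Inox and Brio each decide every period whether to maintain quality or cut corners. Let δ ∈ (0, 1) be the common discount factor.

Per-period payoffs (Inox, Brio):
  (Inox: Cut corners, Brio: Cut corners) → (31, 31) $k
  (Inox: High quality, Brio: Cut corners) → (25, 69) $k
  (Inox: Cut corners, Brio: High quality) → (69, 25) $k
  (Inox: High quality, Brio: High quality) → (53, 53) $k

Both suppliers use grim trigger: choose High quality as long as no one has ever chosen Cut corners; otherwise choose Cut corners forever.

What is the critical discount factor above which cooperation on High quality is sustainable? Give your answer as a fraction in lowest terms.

8/19

Cooperation forever yields 53 each period: 53/(1−δ).
Deviating yields 69 once, then 31 forever: 69 + 31δ/(1−δ).
No profitable deviation requires 53/(1−δ) ≥ 69 + 31δ/(1−δ).
Multiplying by (1−δ): 53 ≥ 69(1−δ) + 31δ = 69 − 38δ.
So 38δ ≥ 16, i.e. δ ≥ 16/38 = 8/19.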